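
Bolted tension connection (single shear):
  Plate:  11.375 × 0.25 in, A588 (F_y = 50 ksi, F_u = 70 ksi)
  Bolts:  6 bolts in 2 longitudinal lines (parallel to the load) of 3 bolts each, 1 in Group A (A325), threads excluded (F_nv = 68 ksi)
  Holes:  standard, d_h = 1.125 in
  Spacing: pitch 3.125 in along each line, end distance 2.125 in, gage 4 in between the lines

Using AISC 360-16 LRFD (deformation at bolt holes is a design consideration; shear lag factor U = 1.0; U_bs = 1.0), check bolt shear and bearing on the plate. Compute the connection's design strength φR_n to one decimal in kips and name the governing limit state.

Bolt shear: A_b = π(1)²/4 = 0.7854 in². φR_n = 0.75 × 68 × 0.7854 × 6 × 1 = 240.3 kips.
Bearing (0.25 in plate, F_u = 70 ksi): end bolts L_c = 2.125 − 1.125/2 = 1.5625, R_n = min(1.2×1.5625×0.25×70, 2.4×1×0.25×70) = 32.813 kips/bolt; interior L_c = 3.125 − 1.125 = 2, R_n = 42 kips/bolt. φR_n = 0.75 × (2×32.813 + 4×42) = 175.2 kips.
Governing: min(240.3, 175.2) = 175.2 kips → bearing.

175.2 kips (bearing governs)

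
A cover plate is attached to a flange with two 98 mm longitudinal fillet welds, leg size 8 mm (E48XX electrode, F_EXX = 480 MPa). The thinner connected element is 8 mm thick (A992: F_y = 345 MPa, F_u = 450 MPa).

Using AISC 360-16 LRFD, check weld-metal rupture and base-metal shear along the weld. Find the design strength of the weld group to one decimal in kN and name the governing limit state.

Weld metal: throat = 0.707×8 = 5.656 mm, L = 2×98 = 196 mm. φR_n = 0.75 × 0.6 × 480 × 5.656 × 196 = 239.5 kN.
Base metal shear (8 mm plate): yield φR_n = 1.0×0.6×345×8×196 = 324.6 kN; rupture φR_n = 0.75×0.6×450×8×196 = 317.5 kN; take 317.5 kN (rupture).
Governing: min(239.5, 317.5) = 239.5 kN → weld metal.

239.5 kN (weld metal governs)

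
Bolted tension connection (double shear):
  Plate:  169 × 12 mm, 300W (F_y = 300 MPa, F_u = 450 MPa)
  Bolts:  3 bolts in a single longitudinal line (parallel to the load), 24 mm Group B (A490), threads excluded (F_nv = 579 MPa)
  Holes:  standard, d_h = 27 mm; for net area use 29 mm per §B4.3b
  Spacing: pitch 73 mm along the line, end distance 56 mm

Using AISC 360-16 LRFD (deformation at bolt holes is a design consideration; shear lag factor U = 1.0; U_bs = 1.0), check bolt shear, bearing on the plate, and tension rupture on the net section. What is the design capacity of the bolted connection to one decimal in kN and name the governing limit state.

567.0 kN (net-section rupture governs)

Bolt shear: A_b = π(24)²/4 = 452.39 mm². φR_n = 0.75 × 579 × 452.39 × 3 × 2 = 1178.7 kN.
Bearing (12 mm plate, F_u = 450 MPa): end bolts L_c = 56 − 27/2 = 42.5, R_n = min(1.2×42.5×12×450, 2.4×24×12×450) = 275.4 kN/bolt; interior L_c = 73 − 27 = 46, R_n = 298.08 kN/bolt. φR_n = 0.75 × (1×275.4 + 2×298.08) = 653.7 kN.
Tension rupture (net): A_n = (169 − 1×29)×12 = 1680 mm² (U = 1.0, A_e = A_n). φR_n = 0.75 × 450 × 1680 = 567.0 kN.
Governing: min(1178.7, 653.7, 567.0) = 567.0 kN → net-section rupture.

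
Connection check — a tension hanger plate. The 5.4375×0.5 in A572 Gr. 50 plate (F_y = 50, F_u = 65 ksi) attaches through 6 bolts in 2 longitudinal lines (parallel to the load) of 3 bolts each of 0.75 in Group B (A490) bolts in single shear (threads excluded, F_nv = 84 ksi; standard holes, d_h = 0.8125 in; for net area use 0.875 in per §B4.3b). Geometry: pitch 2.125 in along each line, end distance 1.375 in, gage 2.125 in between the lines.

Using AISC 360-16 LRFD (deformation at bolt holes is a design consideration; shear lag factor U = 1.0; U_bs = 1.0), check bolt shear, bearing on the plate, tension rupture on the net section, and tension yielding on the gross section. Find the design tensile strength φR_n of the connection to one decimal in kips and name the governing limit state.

89.9 kips (net-section rupture governs)

Bolt shear: A_b = π(0.75)²/4 = 0.44179 in². φR_n = 0.75 × 84 × 0.44179 × 6 × 1 = 167.0 kips.
Bearing (0.5 in plate, F_u = 65 ksi): end bolts L_c = 1.375 − 0.8125/2 = 0.96875, R_n = min(1.2×0.96875×0.5×65, 2.4×0.75×0.5×65) = 37.781 kips/bolt; interior L_c = 2.125 − 0.8125 = 1.3125, R_n = 51.188 kips/bolt. φR_n = 0.75 × (2×37.781 + 4×51.188) = 210.2 kips.
Tension rupture (net): A_n = (5.4375 − 2×0.875)×0.5 = 1.8438 in² (U = 1.0, A_e = A_n). φR_n = 0.75 × 65 × 1.8438 = 89.9 kips.
Tension yield (gross): A_g = 5.4375×0.5 = 2.7188 in². φR_n = 0.90 × 50 × 2.7188 = 122.3 kips.
Governing: min(167.0, 210.2, 89.9, 122.3) = 89.9 kips → net-section rupture.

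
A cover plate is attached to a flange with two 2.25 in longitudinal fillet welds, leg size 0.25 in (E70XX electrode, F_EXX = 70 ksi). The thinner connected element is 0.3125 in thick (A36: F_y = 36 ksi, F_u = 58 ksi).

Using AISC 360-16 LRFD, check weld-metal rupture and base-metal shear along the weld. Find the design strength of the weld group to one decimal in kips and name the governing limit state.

Weld metal: throat = 0.707×0.25 = 0.17675 in, L = 2×2.25 = 4.5 in. φR_n = 0.75 × 0.6 × 70 × 0.17675 × 4.5 = 25.1 kips.
Base metal shear (0.3125 in plate): yield φR_n = 1.0×0.6×36×0.3125×4.5 = 30.4 kips; rupture φR_n = 0.75×0.6×58×0.3125×4.5 = 36.7 kips; take 30.4 kips (yield).
Governing: min(25.1, 30.4) = 25.1 kips → weld metal.

25.1 kips (weld metal governs)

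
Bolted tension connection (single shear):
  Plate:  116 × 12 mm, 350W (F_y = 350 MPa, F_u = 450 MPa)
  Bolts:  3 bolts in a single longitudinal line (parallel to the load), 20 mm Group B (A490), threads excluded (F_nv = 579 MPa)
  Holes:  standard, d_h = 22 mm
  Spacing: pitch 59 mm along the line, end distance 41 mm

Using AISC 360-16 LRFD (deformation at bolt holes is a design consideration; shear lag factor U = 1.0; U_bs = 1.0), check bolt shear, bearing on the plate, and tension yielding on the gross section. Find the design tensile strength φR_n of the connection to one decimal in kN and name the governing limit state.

Bolt shear: A_b = π(20)²/4 = 314.16 mm². φR_n = 0.75 × 579 × 314.16 × 3 × 1 = 409.3 kN.
Bearing (12 mm plate, F_u = 450 MPa): end bolts L_c = 41 − 22/2 = 30, R_n = min(1.2×30×12×450, 2.4×20×12×450) = 194.4 kN/bolt; interior L_c = 59 − 22 = 37, R_n = 239.76 kN/bolt. φR_n = 0.75 × (1×194.4 + 2×239.76) = 505.4 kN.
Tension yield (gross): A_g = 116×12 = 1392 mm². φR_n = 0.90 × 350 × 1392 = 438.5 kN.
Governing: min(409.3, 505.4, 438.5) = 409.3 kN → bolt shear.

409.3 kN (bolt shear governs)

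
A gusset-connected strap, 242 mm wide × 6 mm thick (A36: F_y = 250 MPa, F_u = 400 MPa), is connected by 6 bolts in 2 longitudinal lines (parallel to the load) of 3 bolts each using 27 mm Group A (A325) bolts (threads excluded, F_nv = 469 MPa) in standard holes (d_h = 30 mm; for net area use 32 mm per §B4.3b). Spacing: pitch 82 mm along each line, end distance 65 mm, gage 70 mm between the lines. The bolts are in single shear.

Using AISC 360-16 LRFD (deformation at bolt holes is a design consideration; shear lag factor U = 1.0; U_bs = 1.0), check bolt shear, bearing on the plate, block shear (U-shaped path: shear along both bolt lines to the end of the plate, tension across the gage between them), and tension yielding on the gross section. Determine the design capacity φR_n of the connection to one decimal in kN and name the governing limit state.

Bolt shear: A_b = π(27)²/4 = 572.56 mm². φR_n = 0.75 × 469 × 572.56 × 6 × 1 = 1208.4 kN.
Bearing (6 mm plate, F_u = 400 MPa): end bolts L_c = 65 − 30/2 = 50, R_n = min(1.2×50×6×400, 2.4×27×6×400) = 144 kN/bolt; interior L_c = 82 − 30 = 52, R_n = 149.76 kN/bolt. φR_n = 0.75 × (2×144 + 4×149.76) = 665.3 kN.
Block shear: shear path 2×[65+2×82] = 2×229 mm, A_gv = 2748, A_nv = 2×(229 − 2.5×32)×6 = 1788 mm²; tension across gage: (70 − 1×32)×6 = 228 mm². R_n = min(0.6×400×1788, 0.6×250×2748) + 1.0×400×228 = min(429.12, 412.2) + 91.2 = 503.4 kN. φR_n = 0.75 × 503.4 = 377.6 kN.
Tension yield (gross): A_g = 242×6 = 1452 mm². φR_n = 0.90 × 250 × 1452 = 326.7 kN.
Governing: min(1208.4, 665.3, 377.6, 326.7) = 326.7 kN → gross-section yield.

326.7 kN (gross-section yield governs)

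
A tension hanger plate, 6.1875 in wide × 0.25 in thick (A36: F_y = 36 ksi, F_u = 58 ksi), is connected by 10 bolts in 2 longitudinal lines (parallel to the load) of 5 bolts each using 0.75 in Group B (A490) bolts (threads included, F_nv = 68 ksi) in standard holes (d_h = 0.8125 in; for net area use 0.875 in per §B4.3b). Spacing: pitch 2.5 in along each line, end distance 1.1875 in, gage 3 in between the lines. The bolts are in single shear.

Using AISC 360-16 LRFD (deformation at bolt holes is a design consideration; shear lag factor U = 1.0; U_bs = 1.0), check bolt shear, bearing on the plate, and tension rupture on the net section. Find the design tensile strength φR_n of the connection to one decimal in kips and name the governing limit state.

Bolt shear: A_b = π(0.75)²/4 = 0.44179 in². φR_n = 0.75 × 68 × 0.44179 × 10 × 1 = 225.3 kips.
Bearing (0.25 in plate, F_u = 58 ksi): end bolts L_c = 1.1875 − 0.8125/2 = 0.78125, R_n = min(1.2×0.78125×0.25×58, 2.4×0.75×0.25×58) = 13.594 kips/bolt; interior L_c = 2.5 − 0.8125 = 1.6875, R_n = 26.1 kips/bolt. φR_n = 0.75 × (2×13.594 + 8×26.1) = 177.0 kips.
Tension rupture (net): A_n = (6.1875 − 2×0.875)×0.25 = 1.1094 in² (U = 1.0, A_e = A_n). φR_n = 0.75 × 58 × 1.1094 = 48.3 kips.
Governing: min(225.3, 177.0, 48.3) = 48.3 kips → net-section rupture.

48.3 kips (net-section rupture governs)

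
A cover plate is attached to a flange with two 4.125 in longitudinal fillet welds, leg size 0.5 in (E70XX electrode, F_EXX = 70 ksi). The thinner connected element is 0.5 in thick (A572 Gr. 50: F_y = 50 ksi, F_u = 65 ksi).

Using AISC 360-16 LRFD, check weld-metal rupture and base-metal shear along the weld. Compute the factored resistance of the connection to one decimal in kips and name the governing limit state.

Weld metal: throat = 0.707×0.5 = 0.3535 in, L = 2×4.125 = 8.25 in. φR_n = 0.75 × 0.6 × 70 × 0.3535 × 8.25 = 91.9 kips.
Base metal shear (0.5 in plate): yield φR_n = 1.0×0.6×50×0.5×8.25 = 123.8 kips; rupture φR_n = 0.75×0.6×65×0.5×8.25 = 120.7 kips; take 120.7 kips (rupture).
Governing: min(91.9, 120.7) = 91.9 kips → weld metal.

91.9 kips (weld metal governs)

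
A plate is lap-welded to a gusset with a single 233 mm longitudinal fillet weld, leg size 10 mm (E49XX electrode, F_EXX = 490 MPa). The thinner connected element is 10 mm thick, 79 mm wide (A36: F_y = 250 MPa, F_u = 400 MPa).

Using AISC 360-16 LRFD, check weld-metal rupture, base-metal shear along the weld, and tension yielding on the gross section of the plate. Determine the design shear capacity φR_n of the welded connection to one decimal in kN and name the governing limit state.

177.8 kN (gross-section yield governs)

Weld metal: throat = 0.707×10 = 7.07 mm, L = 233 mm. φR_n = 0.75 × 0.6 × 490 × 7.07 × 233 = 363.2 kN.
Base metal shear (10 mm plate): yield φR_n = 1.0×0.6×250×10×233 = 349.5 kN; rupture φR_n = 0.75×0.6×400×10×233 = 419.4 kN; take 349.5 kN (yield).
Tension yield (gross): A_g = 79×10 = 790 mm². φR_n = 0.90 × 250 × 790 = 177.8 kN.
Governing: min(363.2, 349.5, 177.8) = 177.8 kN → gross-section yield.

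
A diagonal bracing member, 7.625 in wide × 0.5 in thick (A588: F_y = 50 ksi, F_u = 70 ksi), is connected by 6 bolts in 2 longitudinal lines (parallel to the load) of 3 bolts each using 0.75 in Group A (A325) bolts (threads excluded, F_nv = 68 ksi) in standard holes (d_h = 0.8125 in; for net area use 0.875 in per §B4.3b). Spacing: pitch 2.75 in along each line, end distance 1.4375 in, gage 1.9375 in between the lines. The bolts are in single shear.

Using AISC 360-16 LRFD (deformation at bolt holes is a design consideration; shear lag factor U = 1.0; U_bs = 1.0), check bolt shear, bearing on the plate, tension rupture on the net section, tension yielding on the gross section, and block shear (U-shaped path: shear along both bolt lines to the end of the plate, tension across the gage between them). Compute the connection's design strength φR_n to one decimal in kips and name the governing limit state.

Bolt shear: A_b = π(0.75)²/4 = 0.44179 in². φR_n = 0.75 × 68 × 0.44179 × 6 × 1 = 135.2 kips.
Bearing (0.5 in plate, F_u = 70 ksi): end bolts L_c = 1.4375 − 0.8125/2 = 1.03125, R_n = min(1.2×1.03125×0.5×70, 2.4×0.75×0.5×70) = 43.313 kips/bolt; interior L_c = 2.75 − 0.8125 = 1.9375, R_n = 63 kips/bolt. φR_n = 0.75 × (2×43.313 + 4×63) = 254.0 kips.
Tension rupture (net): A_n = (7.625 − 2×0.875)×0.5 = 2.9375 in² (U = 1.0, A_e = A_n). φR_n = 0.75 × 70 × 2.9375 = 154.2 kips.
Tension yield (gross): A_g = 7.625×0.5 = 3.8125 in². φR_n = 0.90 × 50 × 3.8125 = 171.6 kips.
Block shear: shear path 2×[1.4375+2×2.75] = 2×6.9375 in, A_gv = 6.9375, A_nv = 2×(6.9375 − 2.5×0.875)×0.5 = 4.75 in²; tension across gage: (1.9375 − 1×0.875)×0.5 = 0.53125 in². R_n = min(0.6×70×4.75, 0.6×50×6.9375) + 1.0×70×0.53125 = min(199.5, 208.13) + 37.188 = 236.69 kips. φR_n = 0.75 × 236.69 = 177.5 kips.
Governing: min(135.2, 254.0, 154.2, 171.6, 177.5) = 135.2 kips → bolt shear.

135.2 kips (bolt shear governs)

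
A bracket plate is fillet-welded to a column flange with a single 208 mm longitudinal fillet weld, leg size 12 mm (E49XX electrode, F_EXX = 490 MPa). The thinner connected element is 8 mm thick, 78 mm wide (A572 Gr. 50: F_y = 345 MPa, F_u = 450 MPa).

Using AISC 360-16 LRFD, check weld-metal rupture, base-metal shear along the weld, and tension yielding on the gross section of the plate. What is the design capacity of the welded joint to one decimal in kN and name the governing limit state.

193.8 kN (gross-section yield governs)

Weld metal: throat = 0.707×12 = 8.484 mm, L = 208 mm. φR_n = 0.75 × 0.6 × 490 × 8.484 × 208 = 389.1 kN.
Base metal shear (8 mm plate): yield φR_n = 1.0×0.6×345×8×208 = 344.4 kN; rupture φR_n = 0.75×0.6×450×8×208 = 337.0 kN; take 337.0 kN (rupture).
Tension yield (gross): A_g = 78×8 = 624 mm². φR_n = 0.90 × 345 × 624 = 193.8 kN.
Governing: min(389.1, 337.0, 193.8) = 193.8 kN → gross-section yield.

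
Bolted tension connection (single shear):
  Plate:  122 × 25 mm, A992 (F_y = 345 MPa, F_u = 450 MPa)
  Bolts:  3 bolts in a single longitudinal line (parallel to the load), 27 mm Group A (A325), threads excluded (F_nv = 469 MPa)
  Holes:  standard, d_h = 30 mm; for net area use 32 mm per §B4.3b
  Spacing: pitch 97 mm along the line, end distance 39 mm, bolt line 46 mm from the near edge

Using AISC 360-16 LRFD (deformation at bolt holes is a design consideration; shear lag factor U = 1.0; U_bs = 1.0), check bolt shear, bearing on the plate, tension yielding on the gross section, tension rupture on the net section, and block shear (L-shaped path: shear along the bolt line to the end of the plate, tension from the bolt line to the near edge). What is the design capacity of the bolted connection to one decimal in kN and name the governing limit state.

Bolt shear: A_b = π(27)²/4 = 572.56 mm². φR_n = 0.75 × 469 × 572.56 × 3 × 1 = 604.2 kN.
Bearing (25 mm plate, F_u = 450 MPa): end bolts L_c = 39 − 30/2 = 24, R_n = min(1.2×24×25×450, 2.4×27×25×450) = 324 kN/bolt; interior L_c = 97 − 30 = 67, R_n = 729 kN/bolt. φR_n = 0.75 × (1×324 + 2×729) = 1336.5 kN.
Tension yield (gross): A_g = 122×25 = 3050 mm². φR_n = 0.90 × 345 × 3050 = 947.0 kN.
Tension rupture (net): A_n = (122 − 1×32)×25 = 2250 mm² (U = 1.0, A_e = A_n). φR_n = 0.75 × 450 × 2250 = 759.4 kN.
Block shear: shear path 1×[39+2×97] = 1×233 mm, A_gv = 5825, A_nv = 1×(233 − 2.5×32)×25 = 3825 mm²; tension to near edge: (46 − 0.5×32)×25 = 750 mm². R_n = min(0.6×450×3825, 0.6×345×5825) + 1.0×450×750 = min(1032.8, 1205.8) + 337.5 = 1370.3 kN. φR_n = 0.75 × 1370.3 = 1027.7 kN.
Governing: min(604.2, 1336.5, 947.0, 759.4, 1027.7) = 604.2 kN → bolt shear.

604.2 kN (bolt shear governs)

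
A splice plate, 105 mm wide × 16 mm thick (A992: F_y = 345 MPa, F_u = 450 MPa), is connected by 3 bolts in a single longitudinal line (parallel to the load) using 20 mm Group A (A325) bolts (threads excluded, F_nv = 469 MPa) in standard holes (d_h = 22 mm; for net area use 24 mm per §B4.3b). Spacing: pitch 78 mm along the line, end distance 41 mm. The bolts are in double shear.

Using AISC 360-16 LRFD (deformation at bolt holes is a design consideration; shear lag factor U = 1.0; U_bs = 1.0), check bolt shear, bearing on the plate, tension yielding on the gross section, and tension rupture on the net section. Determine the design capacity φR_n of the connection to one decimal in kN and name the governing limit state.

Bolt shear: A_b = π(20)²/4 = 314.16 mm². φR_n = 0.75 × 469 × 314.16 × 3 × 2 = 663.0 kN.
Bearing (16 mm plate, F_u = 450 MPa): end bolts L_c = 41 − 22/2 = 30, R_n = min(1.2×30×16×450, 2.4×20×16×450) = 259.2 kN/bolt; interior L_c = 78 − 22 = 56, R_n = 345.6 kN/bolt. φR_n = 0.75 × (1×259.2 + 2×345.6) = 712.8 kN.
Tension yield (gross): A_g = 105×16 = 1680 mm². φR_n = 0.90 × 345 × 1680 = 521.6 kN.
Tension rupture (net): A_n = (105 − 1×24)×16 = 1296 mm² (U = 1.0, A_e = A_n). φR_n = 0.75 × 450 × 1296 = 437.4 kN.
Governing: min(663.0, 712.8, 521.6, 437.4) = 437.4 kN → net-section rupture.

437.4 kN (net-section rupture governs)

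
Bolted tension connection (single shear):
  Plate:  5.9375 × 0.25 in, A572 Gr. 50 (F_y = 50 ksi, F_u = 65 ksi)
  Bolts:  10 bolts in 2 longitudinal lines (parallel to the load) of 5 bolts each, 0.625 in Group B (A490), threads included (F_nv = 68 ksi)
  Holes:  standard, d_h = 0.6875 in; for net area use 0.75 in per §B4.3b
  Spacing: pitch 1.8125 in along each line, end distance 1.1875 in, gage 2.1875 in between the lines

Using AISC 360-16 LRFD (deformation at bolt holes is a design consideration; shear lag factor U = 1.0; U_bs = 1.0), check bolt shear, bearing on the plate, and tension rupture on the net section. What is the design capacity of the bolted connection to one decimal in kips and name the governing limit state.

54.1 kips (net-section rupture governs)

Bolt shear: A_b = π(0.625)²/4 = 0.3068 in². φR_n = 0.75 × 68 × 0.3068 × 10 × 1 = 156.5 kips.
Bearing (0.25 in plate, F_u = 65 ksi): end bolts L_c = 1.1875 − 0.6875/2 = 0.84375, R_n = min(1.2×0.84375×0.25×65, 2.4×0.625×0.25×65) = 16.453 kips/bolt; interior L_c = 1.8125 − 0.6875 = 1.125, R_n = 21.938 kips/bolt. φR_n = 0.75 × (2×16.453 + 8×21.938) = 156.3 kips.
Tension rupture (net): A_n = (5.9375 − 2×0.75)×0.25 = 1.1094 in² (U = 1.0, A_e = A_n). φR_n = 0.75 × 65 × 1.1094 = 54.1 kips.
Governing: min(156.5, 156.3, 54.1) = 54.1 kips → net-section rupture.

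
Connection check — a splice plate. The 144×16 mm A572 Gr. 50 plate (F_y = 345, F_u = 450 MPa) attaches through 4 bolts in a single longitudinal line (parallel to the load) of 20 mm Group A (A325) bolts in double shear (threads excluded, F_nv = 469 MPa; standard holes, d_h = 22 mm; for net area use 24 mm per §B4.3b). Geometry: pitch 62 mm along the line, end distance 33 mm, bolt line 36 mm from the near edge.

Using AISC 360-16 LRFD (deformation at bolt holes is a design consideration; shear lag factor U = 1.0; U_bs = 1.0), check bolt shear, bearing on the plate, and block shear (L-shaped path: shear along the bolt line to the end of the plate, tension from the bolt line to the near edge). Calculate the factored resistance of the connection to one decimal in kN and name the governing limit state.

567.0 kN (block shear governs)

Bolt shear: A_b = π(20)²/4 = 314.16 mm². φR_n = 0.75 × 469 × 314.16 × 4 × 2 = 884.0 kN.
Bearing (16 mm plate, F_u = 450 MPa): end bolts L_c = 33 − 22/2 = 22, R_n = min(1.2×22×16×450, 2.4×20×16×450) = 190.08 kN/bolt; interior L_c = 62 − 22 = 40, R_n = 345.6 kN/bolt. φR_n = 0.75 × (1×190.08 + 3×345.6) = 920.2 kN.
Block shear: shear path 1×[33+3×62] = 1×219 mm, A_gv = 3504, A_nv = 1×(219 − 3.5×24)×16 = 2160 mm²; tension to near edge: (36 − 0.5×24)×16 = 384 mm². R_n = min(0.6×450×2160, 0.6×345×3504) + 1.0×450×384 = min(583.2, 725.33) + 172.8 = 756 kN. φR_n = 0.75 × 756 = 567.0 kN.
Governing: min(884.0, 920.2, 567.0) = 567.0 kN → block shear.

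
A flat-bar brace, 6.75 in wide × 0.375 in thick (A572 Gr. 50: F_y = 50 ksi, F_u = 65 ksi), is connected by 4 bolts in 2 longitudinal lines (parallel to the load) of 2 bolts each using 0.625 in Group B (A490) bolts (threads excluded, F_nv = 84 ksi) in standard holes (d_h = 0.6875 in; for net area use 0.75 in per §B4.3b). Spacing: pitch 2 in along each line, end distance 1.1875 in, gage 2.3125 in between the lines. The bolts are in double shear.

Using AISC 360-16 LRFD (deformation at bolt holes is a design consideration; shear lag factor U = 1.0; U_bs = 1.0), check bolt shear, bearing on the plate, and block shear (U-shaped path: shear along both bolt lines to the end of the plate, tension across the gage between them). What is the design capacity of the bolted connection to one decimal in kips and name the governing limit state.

Bolt shear: A_b = π(0.625)²/4 = 0.3068 in². φR_n = 0.75 × 84 × 0.3068 × 4 × 2 = 154.6 kips.
Bearing (0.375 in plate, F_u = 65 ksi): end bolts L_c = 1.1875 − 0.6875/2 = 0.84375, R_n = min(1.2×0.84375×0.375×65, 2.4×0.625×0.375×65) = 24.68 kips/bolt; interior L_c = 2 − 0.6875 = 1.3125, R_n = 36.563 kips/bolt. φR_n = 0.75 × (2×24.68 + 2×36.563) = 91.9 kips.
Block shear: shear path 2×[1.1875+1×2] = 2×3.1875 in, A_gv = 2.3906, A_nv = 2×(3.1875 − 1.5×0.75)×0.375 = 1.5469 in²; tension across gage: (2.3125 − 1×0.75)×0.375 = 0.58594 in². R_n = min(0.6×65×1.5469, 0.6×50×2.3906) + 1.0×65×0.58594 = min(60.329, 71.718) + 38.086 = 98.415 kips. φR_n = 0.75 × 98.415 = 73.8 kips.
Governing: min(154.6, 91.9, 73.8) = 73.8 kips → block shear.

73.8 kips (block shear governs)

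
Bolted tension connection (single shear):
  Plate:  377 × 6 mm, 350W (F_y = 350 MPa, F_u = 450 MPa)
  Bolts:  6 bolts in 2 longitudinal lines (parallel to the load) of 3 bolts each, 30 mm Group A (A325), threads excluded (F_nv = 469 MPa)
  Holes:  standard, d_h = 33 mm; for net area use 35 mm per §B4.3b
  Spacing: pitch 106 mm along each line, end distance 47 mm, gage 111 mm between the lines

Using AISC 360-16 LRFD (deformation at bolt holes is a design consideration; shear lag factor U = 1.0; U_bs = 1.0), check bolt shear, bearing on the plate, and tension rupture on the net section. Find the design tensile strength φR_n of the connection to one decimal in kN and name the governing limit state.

Bolt shear: A_b = π(30)²/4 = 706.86 mm². φR_n = 0.75 × 469 × 706.86 × 6 × 1 = 1491.8 kN.
Bearing (6 mm plate, F_u = 450 MPa): end bolts L_c = 47 − 33/2 = 30.5, R_n = min(1.2×30.5×6×450, 2.4×30×6×450) = 98.82 kN/bolt; interior L_c = 106 − 33 = 73, R_n = 194.4 kN/bolt. φR_n = 0.75 × (2×98.82 + 4×194.4) = 731.4 kN.
Tension rupture (net): A_n = (377 − 2×35)×6 = 1842 mm² (U = 1.0, A_e = A_n). φR_n = 0.75 × 450 × 1842 = 621.7 kN.
Governing: min(1491.8, 731.4, 621.7) = 621.7 kN → net-section rupture.

621.7 kN (net-section rupture governs)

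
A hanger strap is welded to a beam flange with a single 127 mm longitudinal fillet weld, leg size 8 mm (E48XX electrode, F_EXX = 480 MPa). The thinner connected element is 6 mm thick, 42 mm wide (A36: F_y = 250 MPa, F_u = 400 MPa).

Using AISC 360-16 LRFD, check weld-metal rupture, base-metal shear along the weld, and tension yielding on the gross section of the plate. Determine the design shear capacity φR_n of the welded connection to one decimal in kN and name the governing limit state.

56.7 kN (gross-section yield governs)

Weld metal: throat = 0.707×8 = 5.656 mm, L = 127 mm. φR_n = 0.75 × 0.6 × 480 × 5.656 × 127 = 155.2 kN.
Base metal shear (6 mm plate): yield φR_n = 1.0×0.6×250×6×127 = 114.3 kN; rupture φR_n = 0.75×0.6×400×6×127 = 137.2 kN; take 114.3 kN (yield).
Tension yield (gross): A_g = 42×6 = 252 mm². φR_n = 0.90 × 250 × 252 = 56.7 kN.
Governing: min(155.2, 114.3, 56.7) = 56.7 kN → gross-section yield.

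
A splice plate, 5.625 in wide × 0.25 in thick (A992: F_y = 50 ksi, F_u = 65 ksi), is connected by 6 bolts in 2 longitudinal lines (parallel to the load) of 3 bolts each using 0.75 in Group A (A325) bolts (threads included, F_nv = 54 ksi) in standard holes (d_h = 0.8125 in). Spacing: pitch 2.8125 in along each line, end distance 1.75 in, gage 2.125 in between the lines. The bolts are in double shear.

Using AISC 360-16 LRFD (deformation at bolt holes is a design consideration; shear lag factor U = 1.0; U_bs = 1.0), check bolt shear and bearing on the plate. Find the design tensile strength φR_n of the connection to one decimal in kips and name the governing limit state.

Bolt shear: A_b = π(0.75)²/4 = 0.44179 in². φR_n = 0.75 × 54 × 0.44179 × 6 × 2 = 214.7 kips.
Bearing (0.25 in plate, F_u = 65 ksi): end bolts L_c = 1.75 − 0.8125/2 = 1.34375, R_n = min(1.2×1.34375×0.25×65, 2.4×0.75×0.25×65) = 26.203 kips/bolt; interior L_c = 2.8125 − 0.8125 = 2, R_n = 29.25 kips/bolt. φR_n = 0.75 × (2×26.203 + 4×29.25) = 127.1 kips.
Governing: min(214.7, 127.1) = 127.1 kips → bearing.

127.1 kips (bearing governs)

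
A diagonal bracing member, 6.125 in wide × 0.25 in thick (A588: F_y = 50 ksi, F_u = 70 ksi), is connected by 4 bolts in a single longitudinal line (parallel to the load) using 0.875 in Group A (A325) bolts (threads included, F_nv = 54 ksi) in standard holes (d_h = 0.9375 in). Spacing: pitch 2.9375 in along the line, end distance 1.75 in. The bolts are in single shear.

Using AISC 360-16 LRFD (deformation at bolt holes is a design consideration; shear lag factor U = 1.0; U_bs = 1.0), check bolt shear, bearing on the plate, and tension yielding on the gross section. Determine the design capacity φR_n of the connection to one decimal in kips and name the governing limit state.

68.9 kips (gross-section yield governs)

Bolt shear: A_b = π(0.875)²/4 = 0.60132 in². φR_n = 0.75 × 54 × 0.60132 × 4 × 1 = 97.4 kips.
Bearing (0.25 in plate, F_u = 70 ksi): end bolts L_c = 1.75 − 0.9375/2 = 1.28125, R_n = min(1.2×1.28125×0.25×70, 2.4×0.875×0.25×70) = 26.906 kips/bolt; interior L_c = 2.9375 − 0.9375 = 2, R_n = 36.75 kips/bolt. φR_n = 0.75 × (1×26.906 + 3×36.75) = 102.9 kips.
Tension yield (gross): A_g = 6.125×0.25 = 1.5313 in². φR_n = 0.90 × 50 × 1.5313 = 68.9 kips.
Governing: min(97.4, 102.9, 68.9) = 68.9 kips → gross-section yield.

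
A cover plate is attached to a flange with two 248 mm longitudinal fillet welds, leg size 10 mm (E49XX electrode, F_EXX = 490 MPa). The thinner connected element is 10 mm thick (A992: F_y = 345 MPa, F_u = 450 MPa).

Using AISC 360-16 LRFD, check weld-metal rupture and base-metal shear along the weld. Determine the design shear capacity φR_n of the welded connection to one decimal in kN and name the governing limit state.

Weld metal: throat = 0.707×10 = 7.07 mm, L = 2×248 = 496 mm. φR_n = 0.75 × 0.6 × 490 × 7.07 × 496 = 773.2 kN.
Base metal shear (10 mm plate): yield φR_n = 1.0×0.6×345×10×496 = 1026.7 kN; rupture φR_n = 0.75×0.6×450×10×496 = 1004.4 kN; take 1004.4 kN (rupture).
Governing: min(773.2, 1004.4) = 773.2 kN → weld metal.

773.2 kN (weld metal governs)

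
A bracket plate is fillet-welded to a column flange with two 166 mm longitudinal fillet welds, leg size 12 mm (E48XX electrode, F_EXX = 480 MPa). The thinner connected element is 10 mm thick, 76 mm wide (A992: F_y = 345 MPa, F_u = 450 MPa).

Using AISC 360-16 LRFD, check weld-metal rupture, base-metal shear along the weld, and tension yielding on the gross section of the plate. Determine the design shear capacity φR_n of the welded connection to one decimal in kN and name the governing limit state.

Weld metal: throat = 0.707×12 = 8.484 mm, L = 2×166 = 332 mm. φR_n = 0.75 × 0.6 × 480 × 8.484 × 332 = 608.4 kN.
Base metal shear (10 mm plate): yield φR_n = 1.0×0.6×345×10×332 = 687.2 kN; rupture φR_n = 0.75×0.6×450×10×332 = 672.3 kN; take 672.3 kN (rupture).
Tension yield (gross): A_g = 76×10 = 760 mm². φR_n = 0.90 × 345 × 760 = 236.0 kN.
Governing: min(608.4, 672.3, 236.0) = 236.0 kN → gross-section yield.

236.0 kN (gross-section yield governs)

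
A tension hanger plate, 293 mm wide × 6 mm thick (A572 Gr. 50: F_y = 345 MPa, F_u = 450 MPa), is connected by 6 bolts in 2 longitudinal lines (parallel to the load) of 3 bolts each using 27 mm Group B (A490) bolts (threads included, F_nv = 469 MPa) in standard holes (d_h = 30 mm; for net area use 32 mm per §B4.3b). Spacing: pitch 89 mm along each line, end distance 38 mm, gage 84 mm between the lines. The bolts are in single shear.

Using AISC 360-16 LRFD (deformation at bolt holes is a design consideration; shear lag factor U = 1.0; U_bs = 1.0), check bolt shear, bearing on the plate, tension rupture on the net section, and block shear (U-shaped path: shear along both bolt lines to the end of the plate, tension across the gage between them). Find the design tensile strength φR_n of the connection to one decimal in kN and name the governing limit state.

Bolt shear: A_b = π(27)²/4 = 572.56 mm². φR_n = 0.75 × 469 × 572.56 × 6 × 1 = 1208.4 kN.
Bearing (6 mm plate, F_u = 450 MPa): end bolts L_c = 38 − 30/2 = 23, R_n = min(1.2×23×6×450, 2.4×27×6×450) = 74.52 kN/bolt; interior L_c = 89 − 30 = 59, R_n = 174.96 kN/bolt. φR_n = 0.75 × (2×74.52 + 4×174.96) = 636.7 kN.
Tension rupture (net): A_n = (293 − 2×32)×6 = 1374 mm² (U = 1.0, A_e = A_n). φR_n = 0.75 × 450 × 1374 = 463.7 kN.
Block shear: shear path 2×[38+2×89] = 2×216 mm, A_gv = 2592, A_nv = 2×(216 − 2.5×32)×6 = 1632 mm²; tension across gage: (84 − 1×32)×6 = 312 mm². R_n = min(0.6×450×1632, 0.6×345×2592) + 1.0×450×312 = min(440.64, 536.54) + 140.4 = 581.04 kN. φR_n = 0.75 × 581.04 = 435.8 kN.
Governing: min(1208.4, 636.7, 463.7, 435.8) = 435.8 kN → block shear.

435.8 kN (block shear governs)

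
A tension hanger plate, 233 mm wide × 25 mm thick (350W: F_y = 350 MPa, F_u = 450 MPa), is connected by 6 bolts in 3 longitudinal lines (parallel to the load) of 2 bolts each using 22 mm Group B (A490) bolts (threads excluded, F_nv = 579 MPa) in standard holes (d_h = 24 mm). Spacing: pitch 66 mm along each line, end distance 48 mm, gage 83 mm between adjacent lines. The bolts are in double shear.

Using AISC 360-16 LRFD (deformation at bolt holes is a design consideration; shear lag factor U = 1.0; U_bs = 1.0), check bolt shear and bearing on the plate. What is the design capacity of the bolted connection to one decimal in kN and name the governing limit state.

1980.9 kN (bolt shear governs)

Bolt shear: A_b = π(22)²/4 = 380.13 mm². φR_n = 0.75 × 579 × 380.13 × 6 × 2 = 1980.9 kN.
Bearing (25 mm plate, F_u = 450 MPa): end bolts L_c = 48 − 24/2 = 36, R_n = min(1.2×36×25×450, 2.4×22×25×450) = 486 kN/bolt; interior L_c = 66 − 24 = 42, R_n = 567 kN/bolt. φR_n = 0.75 × (3×486 + 3×567) = 2369.3 kN.
Governing: min(1980.9, 2369.3) = 1980.9 kN → bolt shear.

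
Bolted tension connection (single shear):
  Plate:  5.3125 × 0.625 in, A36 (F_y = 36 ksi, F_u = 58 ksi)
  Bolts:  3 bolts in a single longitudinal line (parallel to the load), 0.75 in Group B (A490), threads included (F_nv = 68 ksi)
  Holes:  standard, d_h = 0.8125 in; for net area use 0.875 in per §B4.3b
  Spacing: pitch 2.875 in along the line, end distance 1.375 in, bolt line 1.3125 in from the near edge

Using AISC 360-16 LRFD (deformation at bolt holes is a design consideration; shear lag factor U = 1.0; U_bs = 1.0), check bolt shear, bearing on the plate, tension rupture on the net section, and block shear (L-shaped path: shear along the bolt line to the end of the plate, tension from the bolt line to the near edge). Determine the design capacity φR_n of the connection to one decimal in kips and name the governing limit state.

Bolt shear: A_b = π(0.75)²/4 = 0.44179 in². φR_n = 0.75 × 68 × 0.44179 × 3 × 1 = 67.6 kips.
Bearing (0.625 in plate, F_u = 58 ksi): end bolts L_c = 1.375 − 0.8125/2 = 0.96875, R_n = min(1.2×0.96875×0.625×58, 2.4×0.75×0.625×58) = 42.141 kips/bolt; interior L_c = 2.875 − 0.8125 = 2.0625, R_n = 65.25 kips/bolt. φR_n = 0.75 × (1×42.141 + 2×65.25) = 129.5 kips.
Tension rupture (net): A_n = (5.3125 − 1×0.875)×0.625 = 2.7734 in² (U = 1.0, A_e = A_n). φR_n = 0.75 × 58 × 2.7734 = 120.6 kips.
Block shear: shear path 1×[1.375+2×2.875] = 1×7.125 in, A_gv = 4.4531, A_nv = 1×(7.125 − 2.5×0.875)×0.625 = 3.0859 in²; tension to near edge: (1.3125 − 0.5×0.875)×0.625 = 0.54688 in². R_n = min(0.6×58×3.0859, 0.6×36×4.4531) + 1.0×58×0.54688 = min(107.39, 96.187) + 31.719 = 127.91 kips. φR_n = 0.75 × 127.91 = 95.9 kips.
Governing: min(67.6, 129.5, 120.6, 95.9) = 67.6 kips → bolt shear.

67.6 kips (bolt shear governs)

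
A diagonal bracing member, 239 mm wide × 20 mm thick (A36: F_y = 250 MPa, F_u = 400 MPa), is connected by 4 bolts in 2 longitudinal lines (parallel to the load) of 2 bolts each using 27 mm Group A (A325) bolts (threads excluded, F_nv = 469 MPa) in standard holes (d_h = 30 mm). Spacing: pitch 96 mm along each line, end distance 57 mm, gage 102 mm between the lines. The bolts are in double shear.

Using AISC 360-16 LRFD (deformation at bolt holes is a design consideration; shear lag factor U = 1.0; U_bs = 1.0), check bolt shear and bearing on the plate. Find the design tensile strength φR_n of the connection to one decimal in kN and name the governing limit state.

1382.4 kN (bearing governs)

Bolt shear: A_b = π(27)²/4 = 572.56 mm². φR_n = 0.75 × 469 × 572.56 × 4 × 2 = 1611.2 kN.
Bearing (20 mm plate, F_u = 400 MPa): end bolts L_c = 57 − 30/2 = 42, R_n = min(1.2×42×20×400, 2.4×27×20×400) = 403.2 kN/bolt; interior L_c = 96 − 30 = 66, R_n = 518.4 kN/bolt. φR_n = 0.75 × (2×403.2 + 2×518.4) = 1382.4 kN.
Governing: min(1611.2, 1382.4) = 1382.4 kN → bearing.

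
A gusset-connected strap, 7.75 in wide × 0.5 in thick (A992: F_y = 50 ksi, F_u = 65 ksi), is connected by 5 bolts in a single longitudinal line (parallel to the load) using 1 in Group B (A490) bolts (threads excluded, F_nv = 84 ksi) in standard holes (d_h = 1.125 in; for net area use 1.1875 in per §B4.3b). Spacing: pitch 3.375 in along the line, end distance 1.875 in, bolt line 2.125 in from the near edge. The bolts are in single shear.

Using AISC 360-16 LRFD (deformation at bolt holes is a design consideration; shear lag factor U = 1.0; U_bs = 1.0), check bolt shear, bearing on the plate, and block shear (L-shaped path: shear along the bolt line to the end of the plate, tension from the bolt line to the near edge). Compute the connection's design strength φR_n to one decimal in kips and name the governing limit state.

Bolt shear: A_b = π(1)²/4 = 0.7854 in². φR_n = 0.75 × 84 × 0.7854 × 5 × 1 = 247.4 kips.
Bearing (0.5 in plate, F_u = 65 ksi): end bolts L_c = 1.875 − 1.125/2 = 1.3125, R_n = min(1.2×1.3125×0.5×65, 2.4×1×0.5×65) = 51.188 kips/bolt; interior L_c = 3.375 − 1.125 = 2.25, R_n = 78 kips/bolt. φR_n = 0.75 × (1×51.188 + 4×78) = 272.4 kips.
Block shear: shear path 1×[1.875+4×3.375] = 1×15.375 in, A_gv = 7.6875, A_nv = 1×(15.375 − 4.5×1.1875)×0.5 = 5.0156 in²; tension to near edge: (2.125 − 0.5×1.1875)×0.5 = 0.76563 in². R_n = min(0.6×65×5.0156, 0.6×50×7.6875) + 1.0×65×0.76563 = min(195.61, 230.63) + 49.766 = 245.38 kips. φR_n = 0.75 × 245.38 = 184.0 kips.
Governing: min(247.4, 272.4, 184.0) = 184.0 kips → block shear.

184.0 kips (block shear governs)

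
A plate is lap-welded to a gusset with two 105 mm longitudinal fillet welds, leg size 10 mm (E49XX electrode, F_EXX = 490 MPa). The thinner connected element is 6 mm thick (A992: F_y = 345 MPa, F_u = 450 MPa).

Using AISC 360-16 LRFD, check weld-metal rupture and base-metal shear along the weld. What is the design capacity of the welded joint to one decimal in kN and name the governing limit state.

Weld metal: throat = 0.707×10 = 7.07 mm, L = 2×105 = 210 mm. φR_n = 0.75 × 0.6 × 490 × 7.07 × 210 = 327.4 kN.
Base metal shear (6 mm plate): yield φR_n = 1.0×0.6×345×6×210 = 260.8 kN; rupture φR_n = 0.75×0.6×450×6×210 = 255.2 kN; take 255.2 kN (rupture).
Governing: min(327.4, 255.2) = 255.2 kN → base-metal shear.

255.2 kN (base-metal shear governs)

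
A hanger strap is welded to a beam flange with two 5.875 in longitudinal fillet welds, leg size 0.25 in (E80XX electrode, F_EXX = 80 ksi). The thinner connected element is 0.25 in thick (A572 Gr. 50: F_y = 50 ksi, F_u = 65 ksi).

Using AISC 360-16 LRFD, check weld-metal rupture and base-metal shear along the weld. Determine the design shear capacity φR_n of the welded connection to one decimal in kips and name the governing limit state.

Weld metal: throat = 0.707×0.25 = 0.17675 in, L = 2×5.875 = 11.75 in. φR_n = 0.75 × 0.6 × 80 × 0.17675 × 11.75 = 74.8 kips.
Base metal shear (0.25 in plate): yield φR_n = 1.0×0.6×50×0.25×11.75 = 88.1 kips; rupture φR_n = 0.75×0.6×65×0.25×11.75 = 85.9 kips; take 85.9 kips (rupture).
Governing: min(74.8, 85.9) = 74.8 kips → weld metal.

74.8 kips (weld metal governs)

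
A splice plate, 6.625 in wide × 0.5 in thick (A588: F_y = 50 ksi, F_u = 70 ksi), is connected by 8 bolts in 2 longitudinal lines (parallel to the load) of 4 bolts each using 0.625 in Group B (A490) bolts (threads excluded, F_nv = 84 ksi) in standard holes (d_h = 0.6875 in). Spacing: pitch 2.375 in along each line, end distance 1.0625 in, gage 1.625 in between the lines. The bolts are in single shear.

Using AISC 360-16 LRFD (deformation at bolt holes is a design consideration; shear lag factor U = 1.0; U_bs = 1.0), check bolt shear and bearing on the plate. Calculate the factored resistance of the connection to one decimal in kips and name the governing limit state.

Bolt shear: A_b = π(0.625)²/4 = 0.3068 in². φR_n = 0.75 × 84 × 0.3068 × 8 × 1 = 154.6 kips.
Bearing (0.5 in plate, F_u = 70 ksi): end bolts L_c = 1.0625 − 0.6875/2 = 0.71875, R_n = min(1.2×0.71875×0.5×70, 2.4×0.625×0.5×70) = 30.188 kips/bolt; interior L_c = 2.375 − 0.6875 = 1.6875, R_n = 52.5 kips/bolt. φR_n = 0.75 × (2×30.188 + 6×52.5) = 281.5 kips.
Governing: min(154.6, 281.5) = 154.6 kips → bolt shear.

154.6 kips (bolt shear governs)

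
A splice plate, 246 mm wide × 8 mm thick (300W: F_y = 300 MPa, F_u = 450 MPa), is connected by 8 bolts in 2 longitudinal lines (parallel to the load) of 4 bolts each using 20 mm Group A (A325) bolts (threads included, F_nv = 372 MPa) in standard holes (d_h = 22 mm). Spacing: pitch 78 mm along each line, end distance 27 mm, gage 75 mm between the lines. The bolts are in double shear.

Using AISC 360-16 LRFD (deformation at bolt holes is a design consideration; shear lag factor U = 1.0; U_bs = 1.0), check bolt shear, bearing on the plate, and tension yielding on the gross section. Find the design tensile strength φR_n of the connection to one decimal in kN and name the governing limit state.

531.4 kN (gross-section yield governs)

Bolt shear: A_b = π(20)²/4 = 314.16 mm². φR_n = 0.75 × 372 × 314.16 × 8 × 2 = 1402.4 kN.
Bearing (8 mm plate, F_u = 450 MPa): end bolts L_c = 27 − 22/2 = 16, R_n = min(1.2×16×8×450, 2.4×20×8×450) = 69.12 kN/bolt; interior L_c = 78 − 22 = 56, R_n = 172.8 kN/bolt. φR_n = 0.75 × (2×69.12 + 6×172.8) = 881.3 kN.
Tension yield (gross): A_g = 246×8 = 1968 mm². φR_n = 0.90 × 300 × 1968 = 531.4 kN.
Governing: min(1402.4, 881.3, 531.4) = 531.4 kN → gross-section yield.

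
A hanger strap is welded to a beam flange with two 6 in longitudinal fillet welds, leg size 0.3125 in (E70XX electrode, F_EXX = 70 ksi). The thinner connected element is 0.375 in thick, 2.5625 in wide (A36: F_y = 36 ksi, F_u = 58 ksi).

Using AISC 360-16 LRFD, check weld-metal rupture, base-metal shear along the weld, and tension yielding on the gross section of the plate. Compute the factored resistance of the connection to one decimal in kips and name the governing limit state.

31.1 kips (gross-section yield governs)

Weld metal: throat = 0.707×0.3125 = 0.22094 in, L = 2×6 = 12 in. φR_n = 0.75 × 0.6 × 70 × 0.22094 × 12 = 83.5 kips.
Base metal shear (0.375 in plate): yield φR_n = 1.0×0.6×36×0.375×12 = 97.2 kips; rupture φR_n = 0.75×0.6×58×0.375×12 = 117.5 kips; take 97.2 kips (yield).
Tension yield (gross): A_g = 2.5625×0.375 = 0.96094 in². φR_n = 0.90 × 36 × 0.96094 = 31.1 kips.
Governing: min(83.5, 97.2, 31.1) = 31.1 kips → gross-section yield.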